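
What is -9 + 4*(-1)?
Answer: -13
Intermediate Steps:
-9 + 4*(-1) = -9 - 4 = -13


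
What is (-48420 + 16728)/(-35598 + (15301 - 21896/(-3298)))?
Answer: 1024708/656055 ≈ 1.5619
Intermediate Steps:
(-48420 + 16728)/(-35598 + (15301 - 21896/(-3298))) = -31692/(-35598 + (15301 - 21896*(-1)/3298)) = -31692/(-35598 + (15301 - 1*(-644/97))) = -31692/(-35598 + (15301 + 644/97)) = -31692/(-35598 + 1484841/97) = -31692/(-1968165/97) = -31692*(-97/1968165) = 1024708/656055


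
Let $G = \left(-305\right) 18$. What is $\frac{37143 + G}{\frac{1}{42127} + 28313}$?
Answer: $\frac{444481977}{397580584} \approx 1.118$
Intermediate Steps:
$G = -5490$
$\frac{37143 + G}{\frac{1}{42127} + 28313} = \frac{37143 - 5490}{\frac{1}{42127} + 28313} = \frac{31653}{\frac{1}{42127} + 28313} = \frac{31653}{\frac{1192741752}{42127}} = 31653 \cdot \frac{42127}{1192741752} = \frac{444481977}{397580584}$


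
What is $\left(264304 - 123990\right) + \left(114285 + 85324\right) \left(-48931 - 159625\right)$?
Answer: $-41629514290$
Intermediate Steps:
$\left(264304 - 123990\right) + \left(114285 + 85324\right) \left(-48931 - 159625\right) = 140314 + 199609 \left(-208556\right) = 140314 - 41629654604 = -41629514290$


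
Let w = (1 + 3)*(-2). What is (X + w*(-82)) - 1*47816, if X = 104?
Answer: -47056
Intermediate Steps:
w = -8 (w = 4*(-2) = -8)
(X + w*(-82)) - 1*47816 = (104 - 8*(-82)) - 1*47816 = (104 + 656) - 47816 = 760 - 47816 = -47056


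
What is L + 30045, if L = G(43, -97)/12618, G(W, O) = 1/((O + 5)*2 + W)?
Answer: 53454201209/1779138 ≈ 30045.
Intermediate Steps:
G(W, O) = 1/(10 + W + 2*O) (G(W, O) = 1/((5 + O)*2 + W) = 1/((10 + 2*O) + W) = 1/(10 + W + 2*O))
L = -1/1779138 (L = 1/((10 + 43 + 2*(-97))*12618) = (1/12618)/(10 + 43 - 194) = (1/12618)/(-141) = -1/141*1/12618 = -1/1779138 ≈ -5.6207e-7)
L + 30045 = -1/1779138 + 30045 = 53454201209/1779138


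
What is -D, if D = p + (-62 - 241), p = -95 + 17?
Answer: 381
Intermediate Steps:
p = -78
D = -381 (D = -78 + (-62 - 241) = -78 - 303 = -381)
-D = -1*(-381) = 381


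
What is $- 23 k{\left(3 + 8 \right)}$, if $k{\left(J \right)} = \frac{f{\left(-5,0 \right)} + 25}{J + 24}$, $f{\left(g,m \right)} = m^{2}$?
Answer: $- \frac{115}{7} \approx -16.429$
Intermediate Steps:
$k{\left(J \right)} = \frac{25}{24 + J}$ ($k{\left(J \right)} = \frac{0^{2} + 25}{J + 24} = \frac{0 + 25}{24 + J} = \frac{25}{24 + J}$)
$- 23 k{\left(3 + 8 \right)} = - 23 \frac{25}{24 + \left(3 + 8\right)} = - 23 \frac{25}{24 + 11} = - 23 \cdot \frac{25}{35} = - 23 \cdot 25 \cdot \frac{1}{35} = \left(-23\right) \frac{5}{7} = - \frac{115}{7}$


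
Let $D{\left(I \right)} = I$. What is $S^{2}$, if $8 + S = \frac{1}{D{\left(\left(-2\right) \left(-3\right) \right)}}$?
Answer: $\frac{2209}{36} \approx 61.361$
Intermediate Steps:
$S = - \frac{47}{6}$ ($S = -8 + \frac{1}{\left(-2\right) \left(-3\right)} = -8 + \frac{1}{6} = - \frac{47}{6} \approx -7.8333$)
$S^{2} = \left(- \frac{47}{6}\right)^{2} = \frac{2209}{36}$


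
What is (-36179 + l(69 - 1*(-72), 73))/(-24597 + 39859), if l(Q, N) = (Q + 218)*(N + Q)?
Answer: 40647/15262 ≈ 2.6633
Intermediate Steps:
l(Q, N) = (218 + Q)*(N + Q)
(-36179 + l(69 - 1*(-72), 73))/(-24597 + 39859) = (-36179 + ((69 - 1*(-72))² + 218*73 + 218*(69 - 1*(-72)) + 73*(69 - 1*(-72))))/(-24597 + 39859) = (-36179 + ((69 + 72)² + 15914 + 218*(69 + 72) + 73*(69 + 72)))/15262 = (-36179 + (141² + 15914 + 218*141 + 73*141))*(1/15262) = (-36179 + (19881 + 15914 + 30738 + 10293))*(1/15262) = (-36179 + 76826)*(1/15262) = 40647*(1/15262) = 40647/15262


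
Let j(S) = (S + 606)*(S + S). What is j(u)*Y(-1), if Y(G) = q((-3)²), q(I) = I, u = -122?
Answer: -1062864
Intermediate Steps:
j(S) = 2*S*(606 + S) (j(S) = (606 + S)*(2*S) = 2*S*(606 + S))
Y(G) = 9 (Y(G) = (-3)² = 9)
j(u)*Y(-1) = (2*(-122)*(606 - 122))*9 = (2*(-122)*484)*9 = -118096*9 = -1062864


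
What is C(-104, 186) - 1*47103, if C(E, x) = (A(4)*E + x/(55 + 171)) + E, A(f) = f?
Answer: -5381306/113 ≈ -47622.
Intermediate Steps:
C(E, x) = 5*E + x/226 (C(E, x) = (4*E + x/(55 + 171)) + E = (4*E + x/226) + E = 5*E + x/226)
C(-104, 186) - 1*47103 = (5*(-104) + (1/226)*186) - 1*47103 = (-520 + 93/113) - 47103 = -58667/113 - 47103 = -5381306/113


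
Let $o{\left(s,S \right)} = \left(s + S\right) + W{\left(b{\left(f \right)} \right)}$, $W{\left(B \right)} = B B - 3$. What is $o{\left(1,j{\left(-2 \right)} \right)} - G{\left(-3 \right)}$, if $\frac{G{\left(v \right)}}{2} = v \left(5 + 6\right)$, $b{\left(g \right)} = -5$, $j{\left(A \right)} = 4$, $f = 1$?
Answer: $93$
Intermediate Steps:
$W{\left(B \right)} = -3 + B^{2}$ ($W{\left(B \right)} = B^{2} - 3 = -3 + B^{2}$)
$G{\left(v \right)} = 22 v$ ($G{\left(v \right)} = 2 v \left(5 + 6\right) = 2 v 11 = 2 \cdot 11 v = 22 v$)
$o{\left(s,S \right)} = 22 + S + s$ ($o{\left(s,S \right)} = \left(s + S\right) - \left(3 - \left(-5\right)^{2}\right) = \left(S + s\right) + \left(-3 + 25\right) = \left(S + s\right) + 22 = 22 + S + s$)
$o{\left(1,j{\left(-2 \right)} \right)} - G{\left(-3 \right)} = \left(22 + 4 + 1\right) - 22 \left(-3\right) = 27 - -66 = 27 + 66 = 93$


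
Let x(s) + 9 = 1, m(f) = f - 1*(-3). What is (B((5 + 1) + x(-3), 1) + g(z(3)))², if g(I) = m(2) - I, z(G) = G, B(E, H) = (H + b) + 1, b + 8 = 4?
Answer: 0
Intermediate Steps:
b = -4 (b = -8 + 4 = -4)
m(f) = 3 + f (m(f) = f + 3 = 3 + f)
x(s) = -8 (x(s) = -9 + 1 = -8)
B(E, H) = -3 + H (B(E, H) = (H - 4) + 1 = (-4 + H) + 1 = -3 + H)
g(I) = 5 - I (g(I) = (3 + 2) - I = 5 - I)
(B((5 + 1) + x(-3), 1) + g(z(3)))² = ((-3 + 1) + (5 - 1*3))² = (-2 + (5 - 3))² = (-2 + 2)² = 0² = 0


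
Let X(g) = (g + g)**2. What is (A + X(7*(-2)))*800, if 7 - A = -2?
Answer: 634400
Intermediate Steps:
A = 9 (A = 7 - 1*(-2) = 7 + 2 = 9)
X(g) = 4*g**2 (X(g) = (2*g)**2 = 4*g**2)
(A + X(7*(-2)))*800 = (9 + 4*(7*(-2))**2)*800 = (9 + 4*(-14)**2)*800 = (9 + 4*196)*800 = (9 + 784)*800 = 793*800 = 634400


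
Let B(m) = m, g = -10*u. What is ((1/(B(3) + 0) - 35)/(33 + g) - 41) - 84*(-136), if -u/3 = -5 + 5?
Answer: 1126813/99 ≈ 11382.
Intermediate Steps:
u = 0 (u = -3*(-5 + 5) = -3*0 = 0)
g = 0 (g = -10*0 = 0)
((1/(B(3) + 0) - 35)/(33 + g) - 41) - 84*(-136) = ((1/(3 + 0) - 35)/(33 + 0) - 41) - 84*(-136) = ((1/3 - 35)/33 - 41) + 11424 = ((⅓ - 35)*(1/33) - 41) + 11424 = (-104/3*1/33 - 41) + 11424 = (-104/99 - 41) + 11424 = -4163/99 + 11424 = 1126813/99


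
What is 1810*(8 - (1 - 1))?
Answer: 14480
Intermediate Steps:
1810*(8 - (1 - 1)) = 1810*(8 - 1*0) = 1810*(8 + 0) = 1810*8 = 14480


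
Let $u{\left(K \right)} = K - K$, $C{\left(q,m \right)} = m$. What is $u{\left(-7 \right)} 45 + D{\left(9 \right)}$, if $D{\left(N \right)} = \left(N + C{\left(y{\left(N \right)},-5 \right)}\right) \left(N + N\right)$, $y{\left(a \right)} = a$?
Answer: $72$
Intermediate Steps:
$u{\left(K \right)} = 0$
$D{\left(N \right)} = 2 N \left(-5 + N\right)$ ($D{\left(N \right)} = \left(N - 5\right) \left(N + N\right) = \left(-5 + N\right) 2 N = 2 N \left(-5 + N\right)$)
$u{\left(-7 \right)} 45 + D{\left(9 \right)} = 0 \cdot 45 + 2 \cdot 9 \left(-5 + 9\right) = 0 + 2 \cdot 9 \cdot 4 = 0 + 72 = 72$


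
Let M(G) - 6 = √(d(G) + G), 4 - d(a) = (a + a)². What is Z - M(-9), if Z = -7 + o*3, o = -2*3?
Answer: -31 - I*√329 ≈ -31.0 - 18.138*I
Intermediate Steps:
d(a) = 4 - 4*a² (d(a) = 4 - (a + a)² = 4 - (2*a)² = 4 - 4*a²)
o = -6
M(G) = 6 + √(4 + G - 4*G²) (M(G) = 6 + √((4 - 4*G²) + G) = 6 + √(4 + G - 4*G²))
Z = -25 (Z = -7 - 6*3 = -7 - 18 = -25)
Z - M(-9) = -25 - (6 + √(4 - 9 - 4*(-9)²)) = -25 - (6 + √(4 - 9 - 4*81)) = -25 - (6 + √(4 - 9 - 324)) = -25 - (6 + √(-329)) = -25 - (6 + I*√329) = -25 + (-6 - I*√329) = -31 - I*√329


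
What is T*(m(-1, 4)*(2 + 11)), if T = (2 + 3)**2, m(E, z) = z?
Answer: 1300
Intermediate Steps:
T = 25 (T = 5**2 = 25)
T*(m(-1, 4)*(2 + 11)) = 25*(4*(2 + 11)) = 25*(4*13) = 25*52 = 1300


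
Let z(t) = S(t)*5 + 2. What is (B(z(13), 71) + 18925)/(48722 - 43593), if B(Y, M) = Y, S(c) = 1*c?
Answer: 18992/5129 ≈ 3.7029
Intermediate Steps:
S(c) = c
z(t) = 2 + 5*t (z(t) = t*5 + 2 = 5*t + 2 = 2 + 5*t)
(B(z(13), 71) + 18925)/(48722 - 43593) = ((2 + 5*13) + 18925)/(48722 - 43593) = ((2 + 65) + 18925)/5129 = (67 + 18925)*(1/5129) = 18992*(1/5129) = 18992/5129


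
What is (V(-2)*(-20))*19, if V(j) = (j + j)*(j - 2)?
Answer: -6080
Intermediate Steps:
V(j) = 2*j*(-2 + j) (V(j) = (2*j)*(-2 + j) = 2*j*(-2 + j))
(V(-2)*(-20))*19 = ((2*(-2)*(-2 - 2))*(-20))*19 = ((2*(-2)*(-4))*(-20))*19 = (16*(-20))*19 = -320*19 = -6080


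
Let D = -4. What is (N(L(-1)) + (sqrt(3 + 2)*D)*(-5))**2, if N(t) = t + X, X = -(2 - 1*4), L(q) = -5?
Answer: 2009 - 120*sqrt(5) ≈ 1740.7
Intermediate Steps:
X = 2 (X = -(2 - 4) = -1*(-2) = 2)
N(t) = 2 + t (N(t) = t + 2 = 2 + t)
(N(L(-1)) + (sqrt(3 + 2)*D)*(-5))**2 = ((2 - 5) + (sqrt(3 + 2)*(-4))*(-5))**2 = (-3 + (sqrt(5)*(-4))*(-5))**2 = (-3 - 4*sqrt(5)*(-5))**2 = (-3 + 20*sqrt(5))**2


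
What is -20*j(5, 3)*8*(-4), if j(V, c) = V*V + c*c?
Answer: 21760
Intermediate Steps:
j(V, c) = V**2 + c**2
-20*j(5, 3)*8*(-4) = -20*(5**2 + 3**2)*8*(-4) = -20*(25 + 9)*8*(-4) = -20*34*8*(-4) = -5440*(-4) = -20*(-1088) = 21760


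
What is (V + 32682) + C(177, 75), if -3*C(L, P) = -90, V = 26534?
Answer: 59246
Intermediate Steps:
C(L, P) = 30 (C(L, P) = -1/3*(-90) = 30)
(V + 32682) + C(177, 75) = (26534 + 32682) + 30 = 59216 + 30 = 59246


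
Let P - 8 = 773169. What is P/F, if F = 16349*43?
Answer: 773177/703007 ≈ 1.0998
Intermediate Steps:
F = 703007
P = 773177 (P = 8 + 773169 = 773177)
P/F = 773177/703007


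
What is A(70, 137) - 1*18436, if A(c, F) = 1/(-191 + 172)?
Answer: -350285/19 ≈ -18436.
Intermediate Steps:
A(c, F) = -1/19 (A(c, F) = 1/(-19) = -1/19)
A(70, 137) - 1*18436 = -1/19 - 1*18436 = -1/19 - 18436 = -350285/19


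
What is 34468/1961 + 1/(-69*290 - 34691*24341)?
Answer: 45893350647227/2611026477401 ≈ 17.577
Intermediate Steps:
34468/1961 + 1/(-69*290 - 34691*24341) = 34468*(1/1961) + (1/24341)/(-20010 - 34691) = 34468/1961 + (1/24341)/(-54701) = 34468/1961 - 1/54701*1/24341 = 34468/1961 - 1/1331477041 = 45893350647227/2611026477401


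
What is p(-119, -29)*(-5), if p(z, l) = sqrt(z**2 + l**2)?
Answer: -5*sqrt(15002) ≈ -612.41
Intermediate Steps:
p(z, l) = sqrt(l**2 + z**2)
p(-119, -29)*(-5) = sqrt((-29)**2 + (-119)**2)*(-5) = sqrt(841 + 14161)*(-5) = sqrt(15002)*(-5) = -5*sqrt(15002)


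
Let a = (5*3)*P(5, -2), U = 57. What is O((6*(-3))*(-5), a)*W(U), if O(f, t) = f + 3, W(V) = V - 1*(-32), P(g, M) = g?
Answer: 8277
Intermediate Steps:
W(V) = 32 + V (W(V) = V + 32 = 32 + V)
a = 75 (a = (5*3)*5 = 15*5 = 75)
O(f, t) = 3 + f
O((6*(-3))*(-5), a)*W(U) = (3 + (6*(-3))*(-5))*(32 + 57) = (3 - 18*(-5))*89 = (3 + 90)*89 = 93*89 = 8277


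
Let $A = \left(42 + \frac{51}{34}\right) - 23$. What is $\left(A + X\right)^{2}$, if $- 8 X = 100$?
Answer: $64$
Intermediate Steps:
$X = - \frac{25}{2}$ ($X = \left(- \frac{1}{8}\right) 100 = - \frac{25}{2} \approx -12.5$)
$A = \frac{41}{2}$ ($A = \left(42 + 51 \cdot \frac{1}{34}\right) - 23 = \left(42 + \frac{3}{2}\right) - 23 = \frac{87}{2} - 23 = \frac{41}{2} \approx 20.5$)
$\left(A + X\right)^{2} = \left(\frac{41}{2} - \frac{25}{2}\right)^{2} = 8^{2} = 64$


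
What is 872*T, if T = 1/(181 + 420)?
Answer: 872/601 ≈ 1.4509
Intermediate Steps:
T = 1/601 ≈ 0.0016639
872*T = 872*(1/601) = 872/601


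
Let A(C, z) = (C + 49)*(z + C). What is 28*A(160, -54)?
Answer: 620312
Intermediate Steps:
A(C, z) = (49 + C)*(C + z)
28*A(160, -54) = 28*(160² + 49*160 + 49*(-54) + 160*(-54)) = 28*(25600 + 7840 - 2646 - 8640) = 28*22154 = 620312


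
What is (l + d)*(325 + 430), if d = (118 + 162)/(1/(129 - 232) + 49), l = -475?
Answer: -893923775/2523 ≈ -3.5431e+5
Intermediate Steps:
d = 14420/2523 (d = 280/(1/(-103) + 49) = 280/(-1/103 + 49) = 280/(5046/103) = 280*(103/5046) = 14420/2523 ≈ 5.7154)
(l + d)*(325 + 430) = (-475 + 14420/2523)*(325 + 430) = -1184005/2523*755 = -893923775/2523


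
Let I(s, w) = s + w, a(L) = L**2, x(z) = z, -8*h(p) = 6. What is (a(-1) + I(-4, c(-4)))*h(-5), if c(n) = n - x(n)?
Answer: 9/4 ≈ 2.2500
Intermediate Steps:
h(p) = -3/4 (h(p) = -1/8*6 = -3/4)
c(n) = 0 (c(n) = n - n = 0)
(a(-1) + I(-4, c(-4)))*h(-5) = ((-1)**2 + (-4 + 0))*(-3/4) = (1 - 4)*(-3/4) = -3*(-3/4) = 9/4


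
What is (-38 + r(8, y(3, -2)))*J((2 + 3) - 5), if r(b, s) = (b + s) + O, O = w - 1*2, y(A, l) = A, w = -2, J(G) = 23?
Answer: -713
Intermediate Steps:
O = -4 (O = -2 - 1*2 = -2 - 2 = -4)
r(b, s) = -4 + b + s (r(b, s) = (b + s) - 4 = -4 + b + s)
(-38 + r(8, y(3, -2)))*J((2 + 3) - 5) = (-38 + (-4 + 8 + 3))*23 = (-38 + 7)*23 = -31*23 = -713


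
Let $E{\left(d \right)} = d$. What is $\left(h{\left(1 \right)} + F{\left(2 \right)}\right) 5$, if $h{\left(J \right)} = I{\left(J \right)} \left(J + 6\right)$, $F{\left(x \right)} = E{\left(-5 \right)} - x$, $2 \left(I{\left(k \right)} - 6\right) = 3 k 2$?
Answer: $280$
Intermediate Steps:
$I{\left(k \right)} = 6 + 3 k$ ($I{\left(k \right)} = 6 + \frac{3 k 2}{2} = 6 + \frac{6 k}{2} = 6 + 3 k$)
$F{\left(x \right)} = -5 - x$
$h{\left(J \right)} = \left(6 + J\right) \left(6 + 3 J\right)$ ($h{\left(J \right)} = \left(6 + 3 J\right) \left(J + 6\right) = \left(6 + 3 J\right) \left(6 + J\right) = \left(6 + J\right) \left(6 + 3 J\right)$)
$\left(h{\left(1 \right)} + F{\left(2 \right)}\right) 5 = \left(3 \left(2 + 1\right) \left(6 + 1\right) - 7\right) 5 = \left(3 \cdot 3 \cdot 7 - 7\right) 5 = \left(63 - 7\right) 5 = 56 \cdot 5 = 280$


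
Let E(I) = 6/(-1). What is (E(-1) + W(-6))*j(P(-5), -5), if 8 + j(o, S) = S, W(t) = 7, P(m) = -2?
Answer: -13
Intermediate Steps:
E(I) = -6 (E(I) = 6*(-1) = -6)
j(o, S) = -8 + S
(E(-1) + W(-6))*j(P(-5), -5) = (-6 + 7)*(-8 - 5) = 1*(-13) = -13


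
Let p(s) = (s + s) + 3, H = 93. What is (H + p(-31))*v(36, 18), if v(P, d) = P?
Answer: 1224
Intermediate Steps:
p(s) = 3 + 2*s (p(s) = 2*s + 3 = 3 + 2*s)
(H + p(-31))*v(36, 18) = (93 + (3 + 2*(-31)))*36 = (93 + (3 - 62))*36 = (93 - 59)*36 = 34*36 = 1224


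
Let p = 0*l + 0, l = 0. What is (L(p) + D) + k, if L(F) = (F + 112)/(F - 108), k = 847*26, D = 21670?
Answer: 1179656/27 ≈ 43691.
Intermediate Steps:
k = 22022
p = 0 (p = 0*0 + 0 = 0 + 0 = 0)
L(F) = (112 + F)/(-108 + F)
(L(p) + D) + k = ((112 + 0)/(-108 + 0) + 21670) + 22022 = (112/(-108) + 21670) + 22022 = (-1/108*112 + 21670) + 22022 = (-28/27 + 21670) + 22022 = 585062/27 + 22022 = 1179656/27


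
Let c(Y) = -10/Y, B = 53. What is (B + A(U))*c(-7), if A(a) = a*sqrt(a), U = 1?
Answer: 540/7 ≈ 77.143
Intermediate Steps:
A(a) = a**(3/2)
(B + A(U))*c(-7) = (53 + 1**(3/2))*(-10/(-7)) = (53 + 1)*(-10*(-1/7)) = 54*(10/7) = 540/7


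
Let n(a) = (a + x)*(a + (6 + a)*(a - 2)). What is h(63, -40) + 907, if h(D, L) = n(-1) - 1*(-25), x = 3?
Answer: 900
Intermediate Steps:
n(a) = (3 + a)*(a + (-2 + a)*(6 + a)) (n(a) = (a + 3)*(a + (6 + a)*(a - 2)) = (3 + a)*(a + (6 + a)*(-2 + a)) = (3 + a)*(a + (-2 + a)*(6 + a)))
h(D, L) = -7 (h(D, L) = (-36 + (-1)³ + 3*(-1) + 8*(-1)²) - 1*(-25) = (-36 - 1 - 3 + 8*1) + 25 = (-36 - 1 - 3 + 8) + 25 = -32 + 25 = -7)
h(63, -40) + 907 = -7 + 907 = 900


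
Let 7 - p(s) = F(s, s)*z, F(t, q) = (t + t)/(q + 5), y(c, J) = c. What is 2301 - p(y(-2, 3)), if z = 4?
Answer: 6866/3 ≈ 2288.7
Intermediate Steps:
F(t, q) = 2*t/(5 + q) (F(t, q) = (2*t)/(5 + q) = 2*t/(5 + q))
p(s) = 7 - 8*s/(5 + s) (p(s) = 7 - 2*s/(5 + s)*4 = 7 - 8*s/(5 + s))
2301 - p(y(-2, 3)) = 2301 - (35 - 1*(-2))/(5 - 2) = 2301 - (35 + 2)/3 = 2301 - 37/3 = 6866/3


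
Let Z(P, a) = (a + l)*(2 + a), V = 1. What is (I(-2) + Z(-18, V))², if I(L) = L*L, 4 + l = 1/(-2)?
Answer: 169/4 ≈ 42.250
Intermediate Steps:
l = -9/2 (l = -4 + 1/(-2) = -4 - ½ = -9/2 ≈ -4.5000)
I(L) = L²
Z(P, a) = (2 + a)*(-9/2 + a) (Z(P, a) = (a - 9/2)*(2 + a) = (-9/2 + a)*(2 + a) = (2 + a)*(-9/2 + a))
(I(-2) + Z(-18, V))² = ((-2)² + (-9 + 1² - 5/2*1))² = (4 + (-9 + 1 - 5/2))² = (4 - 21/2)² = (-13/2)² = 169/4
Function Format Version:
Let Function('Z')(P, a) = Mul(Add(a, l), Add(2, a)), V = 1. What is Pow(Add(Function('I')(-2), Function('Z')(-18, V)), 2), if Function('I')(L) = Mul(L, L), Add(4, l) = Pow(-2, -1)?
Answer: Rational(169, 4) ≈ 42.250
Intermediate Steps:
l = Rational(-9, 2) (l = Add(-4, Pow(-2, -1)) = Add(-4, Rational(-1, 2)) = Rational(-9, 2) ≈ -4.5000)
Function('I')(L) = Pow(L, 2)
Function('Z')(P, a) = Mul(Add(2, a), Add(Rational(-9, 2), a)) (Function('Z')(P, a) = Mul(Add(a, Rational(-9, 2)), Add(2, a)) = Mul(Add(Rational(-9, 2), a), Add(2, a)) = Mul(Add(2, a), Add(Rational(-9, 2), a)))
Pow(Add(Function('I')(-2), Function('Z')(-18, V)), 2) = Pow(Add(Pow(-2, 2), Add(-9, Pow(1, 2), Mul(Rational(-5, 2), 1))), 2) = Pow(Add(4, Add(-9, 1, Rational(-5, 2))), 2) = Pow(Add(4, Rational(-21, 2)), 2) = Pow(Rational(-13, 2), 2) = Rational(169, 4)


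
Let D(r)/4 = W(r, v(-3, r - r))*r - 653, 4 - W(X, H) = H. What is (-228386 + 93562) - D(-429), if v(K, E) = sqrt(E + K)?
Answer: -125348 - 1716*I*sqrt(3) ≈ -1.2535e+5 - 2972.2*I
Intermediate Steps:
W(X, H) = 4 - H
D(r) = -2612 + 4*r*(4 - I*sqrt(3)) (D(r) = 4*((4 - sqrt((r - r) - 3))*r - 653) = 4*((4 - sqrt(0 - 3))*r - 653) = 4*((4 - sqrt(-3))*r - 653) = 4*((4 - I*sqrt(3))*r - 653) = 4*(r*(4 - I*sqrt(3)) - 653) = 4*(-653 + r*(4 - I*sqrt(3))) = -2612 + 4*r*(4 - I*sqrt(3)))
(-228386 + 93562) - D(-429) = (-228386 + 93562) - (-2612 + 4*(-429)*(4 - I*sqrt(3))) = -134824 - (-2612 + (-6864 + 1716*I*sqrt(3))) = -134824 - (-9476 + 1716*I*sqrt(3)) = -134824 + (9476 - 1716*I*sqrt(3)) = -125348 - 1716*I*sqrt(3)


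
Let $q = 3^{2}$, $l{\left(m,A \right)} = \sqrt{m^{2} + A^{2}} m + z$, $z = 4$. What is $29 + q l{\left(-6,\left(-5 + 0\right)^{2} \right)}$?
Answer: $65 - 54 \sqrt{661} \approx -1323.3$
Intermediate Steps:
$l{\left(m,A \right)} = 4 + m \sqrt{A^{2} + m^{2}}$ ($l{\left(m,A \right)} = \sqrt{m^{2} + A^{2}} m + 4 = \sqrt{A^{2} + m^{2}} m + 4 = m \sqrt{A^{2} + m^{2}} + 4 = 4 + m \sqrt{A^{2} + m^{2}}$)
$q = 9$
$29 + q l{\left(-6,\left(-5 + 0\right)^{2} \right)} = 29 + 9 \left(4 - 6 \sqrt{\left(\left(-5 + 0\right)^{2}\right)^{2} + \left(-6\right)^{2}}\right) = 29 + 9 \left(4 - 6 \sqrt{\left(\left(-5\right)^{2}\right)^{2} + 36}\right) = 29 + 9 \left(4 - 6 \sqrt{25^{2} + 36}\right) = 29 + 9 \left(4 - 6 \sqrt{625 + 36}\right) = 29 + 9 \left(4 - 6 \sqrt{661}\right) = 29 + \left(36 - 54 \sqrt{661}\right) = 65 - 54 \sqrt{661}$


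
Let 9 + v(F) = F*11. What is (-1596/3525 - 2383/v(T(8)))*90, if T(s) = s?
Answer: -51156954/18565 ≈ -2755.6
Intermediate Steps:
v(F) = -9 + 11*F (v(F) = -9 + F*11 = -9 + 11*F)
(-1596/3525 - 2383/v(T(8)))*90 = (-1596/3525 - 2383/(-9 + 11*8))*90 = (-1596*1/3525 - 2383/(-9 + 88))*90 = (-532/1175 - 2383/79)*90 = -2842053/92825*90 = -51156954/18565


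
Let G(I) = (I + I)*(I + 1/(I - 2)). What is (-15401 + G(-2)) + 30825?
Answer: 15433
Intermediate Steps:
G(I) = 2*I*(I + 1/(-2 + I)) (G(I) = (2*I)*(I + 1/(-2 + I)) = 2*I*(I + 1/(-2 + I)))
(-15401 + G(-2)) + 30825 = (-15401 + 2*(-2)*(1 + (-2)² - 2*(-2))/(-2 - 2)) + 30825 = (-15401 + 2*(-2)*(1 + 4 + 4)/(-4)) + 30825 = (-15401 + 2*(-2)*(-¼)*9) + 30825 = (-15401 + 9) + 30825 = -15392 + 30825 = 15433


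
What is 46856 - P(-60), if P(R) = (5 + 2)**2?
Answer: 46807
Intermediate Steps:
P(R) = 49 (P(R) = 7**2 = 49)
46856 - P(-60) = 46856 - 1*49 = 46856 - 49 = 46807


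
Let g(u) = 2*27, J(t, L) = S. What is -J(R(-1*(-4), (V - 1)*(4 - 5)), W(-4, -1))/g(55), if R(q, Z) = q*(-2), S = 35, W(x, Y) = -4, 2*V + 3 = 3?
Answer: -35/54 ≈ -0.64815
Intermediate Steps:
V = 0 (V = -3/2 + (1/2)*3 = -3/2 + 3/2 = 0)
R(q, Z) = -2*q
J(t, L) = 35
g(u) = 54
-J(R(-1*(-4), (V - 1)*(4 - 5)), W(-4, -1))/g(55) = -35/54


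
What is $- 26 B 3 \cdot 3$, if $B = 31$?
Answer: $-7254$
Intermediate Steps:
$- 26 B 3 \cdot 3 = \left(-26\right) 31 \cdot 3 \cdot 3 = \left(-806\right) 9 = -7254$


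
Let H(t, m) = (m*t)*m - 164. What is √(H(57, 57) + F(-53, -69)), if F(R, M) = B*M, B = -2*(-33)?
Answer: 5*√7219 ≈ 424.82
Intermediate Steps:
H(t, m) = -164 + t*m² (H(t, m) = t*m² - 164 = -164 + t*m²)
B = 66
F(R, M) = 66*M
√(H(57, 57) + F(-53, -69)) = √((-164 + 57*57²) + 66*(-69)) = √((-164 + 57*3249) - 4554) = √((-164 + 185193) - 4554) = √(185029 - 4554) = √180475 = 5*√7219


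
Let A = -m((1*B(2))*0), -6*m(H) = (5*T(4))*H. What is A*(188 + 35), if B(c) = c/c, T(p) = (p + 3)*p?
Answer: 0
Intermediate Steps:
T(p) = p*(3 + p) (T(p) = (3 + p)*p = p*(3 + p))
B(c) = 1
m(H) = -70*H/3 (m(H) = -5*(4*(3 + 4))*H/6 = -5*(4*7)*H/6 = -5*28*H/6 = -70*H/3)
A = 0 (A = -(-70)*(1*1)*0/3 = -(-70)*1*0/3 = -(-70)*0/3 = -1*0 = 0)
A*(188 + 35) = 0*(188 + 35) = 0*223 = 0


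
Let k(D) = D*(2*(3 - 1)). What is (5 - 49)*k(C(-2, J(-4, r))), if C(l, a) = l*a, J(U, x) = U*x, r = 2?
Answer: -2816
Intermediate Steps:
C(l, a) = a*l
k(D) = 4*D (k(D) = D*(2*2) = D*4 = 4*D)
(5 - 49)*k(C(-2, J(-4, r))) = (5 - 49)*(4*(-4*2*(-2))) = -176*(-8*(-2)) = -176*16 = -44*64 = -2816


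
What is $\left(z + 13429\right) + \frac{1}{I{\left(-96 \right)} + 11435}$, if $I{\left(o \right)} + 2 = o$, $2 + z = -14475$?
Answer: $- \frac{11881175}{11337} \approx -1048.0$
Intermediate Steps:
$z = -14477$ ($z = -2 - 14475 = -14477$)
$I{\left(o \right)} = -2 + o$
$\left(z + 13429\right) + \frac{1}{I{\left(-96 \right)} + 11435} = \left(-14477 + 13429\right) + \frac{1}{\left(-2 - 96\right) + 11435} = -1048 + \frac{1}{-98 + 11435} = -1048 + \frac{1}{11337} = - \frac{11881175}{11337}$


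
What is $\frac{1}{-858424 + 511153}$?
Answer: $- \frac{1}{347271} \approx -2.8796 \cdot 10^{-6}$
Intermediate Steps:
$\frac{1}{-858424 + 511153} = \frac{1}{-347271} = - \frac{1}{347271}$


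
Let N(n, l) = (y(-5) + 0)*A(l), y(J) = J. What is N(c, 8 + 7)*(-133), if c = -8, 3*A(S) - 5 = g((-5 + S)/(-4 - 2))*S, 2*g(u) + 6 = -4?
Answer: -46550/3 ≈ -15517.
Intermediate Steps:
g(u) = -5 (g(u) = -3 + (½)*(-4) = -3 - 2 = -5)
A(S) = 5/3 - 5*S/3 (A(S) = 5/3 + (-5*S)/3 = 5/3 - 5*S/3)
N(n, l) = -25/3 + 25*l/3 (N(n, l) = (-5 + 0)*(5/3 - 5*l/3) = -5*(5/3 - 5*l/3) = -25/3 + 25*l/3)
N(c, 8 + 7)*(-133) = (-25/3 + 25*(8 + 7)/3)*(-133) = (-25/3 + (25/3)*15)*(-133) = (-25/3 + 125)*(-133) = (350/3)*(-133) = -46550/3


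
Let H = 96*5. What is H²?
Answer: 230400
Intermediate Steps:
H = 480
H² = 480² = 230400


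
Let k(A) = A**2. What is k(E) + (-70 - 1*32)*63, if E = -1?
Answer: -6425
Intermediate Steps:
k(E) + (-70 - 1*32)*63 = (-1)**2 + (-70 - 1*32)*63 = 1 + (-70 - 32)*63 = 1 - 102*63 = 1 - 6426 = -6425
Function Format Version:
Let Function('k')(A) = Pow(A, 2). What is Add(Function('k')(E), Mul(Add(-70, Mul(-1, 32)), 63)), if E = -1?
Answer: -6425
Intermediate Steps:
Add(Function('k')(E), Mul(Add(-70, Mul(-1, 32)), 63)) = Add(Pow(-1, 2), Mul(Add(-70, Mul(-1, 32)), 63)) = Add(1, Mul(Add(-70, -32), 63)) = Add(1, Mul(-102, 63)) = Add(1, -6426) = -6425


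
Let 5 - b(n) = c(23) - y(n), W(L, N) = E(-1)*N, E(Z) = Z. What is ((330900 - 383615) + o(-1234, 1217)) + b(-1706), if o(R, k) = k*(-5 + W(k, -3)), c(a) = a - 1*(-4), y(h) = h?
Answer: -56877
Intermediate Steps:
W(L, N) = -N
c(a) = 4 + a (c(a) = a + 4 = 4 + a)
o(R, k) = -2*k (o(R, k) = k*(-5 - 1*(-3)) = k*(-5 + 3) = k*(-2) = -2*k)
b(n) = -22 + n (b(n) = 5 - ((4 + 23) - n) = 5 - (27 - n) = 5 + (-27 + n) = -22 + n)
((330900 - 383615) + o(-1234, 1217)) + b(-1706) = ((330900 - 383615) - 2*1217) + (-22 - 1706) = (-52715 - 2434) - 1728 = -55149 - 1728 = -56877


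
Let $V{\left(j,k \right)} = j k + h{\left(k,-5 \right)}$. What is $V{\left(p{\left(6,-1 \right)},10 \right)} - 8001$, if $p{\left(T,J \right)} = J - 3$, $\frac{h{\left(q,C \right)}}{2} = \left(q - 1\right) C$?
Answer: $-8131$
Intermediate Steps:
$h{\left(q,C \right)} = 2 C \left(-1 + q\right)$ ($h{\left(q,C \right)} = 2 \left(q - 1\right) C = 2 \left(-1 + q\right) C = 2 C \left(-1 + q\right)$)
$p{\left(T,J \right)} = -3 + J$ ($p{\left(T,J \right)} = J - 3 = -3 + J$)
$V{\left(j,k \right)} = 10 - 10 k + j k$ ($V{\left(j,k \right)} = j k + 2 \left(-5\right) \left(-1 + k\right) = j k - \left(-10 + 10 k\right) = 10 - 10 k + j k$)
$V{\left(p{\left(6,-1 \right)},10 \right)} - 8001 = \left(10 - 100 + \left(-3 - 1\right) 10\right) - 8001 = \left(10 - 100 - 40\right) - 8001 = -130 - 8001 = -8131$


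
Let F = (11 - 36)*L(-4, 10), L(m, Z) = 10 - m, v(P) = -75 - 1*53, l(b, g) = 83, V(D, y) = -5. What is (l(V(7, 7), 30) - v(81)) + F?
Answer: -139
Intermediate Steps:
v(P) = -128 (v(P) = -75 - 53 = -128)
F = -350 (F = (11 - 36)*(10 - 1*(-4)) = -25*(10 + 4) = -25*14 = -350)
(l(V(7, 7), 30) - v(81)) + F = (83 - 1*(-128)) - 350 = (83 + 128) - 350 = 211 - 350 = -139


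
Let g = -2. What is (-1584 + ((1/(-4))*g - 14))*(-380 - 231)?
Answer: 1952145/2 ≈ 9.7607e+5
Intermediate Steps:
(-1584 + ((1/(-4))*g - 14))*(-380 - 231) = (-1584 + ((1/(-4))*(-2) - 14))*(-380 - 231) = (-1584 + ((1*(-¼))*(-2) - 14))*(-611) = (-1584 + (-¼*(-2) - 14))*(-611) = (-1584 + (½ - 14))*(-611) = (-1584 - 27/2)*(-611) = -3195/2*(-611) = 1952145/2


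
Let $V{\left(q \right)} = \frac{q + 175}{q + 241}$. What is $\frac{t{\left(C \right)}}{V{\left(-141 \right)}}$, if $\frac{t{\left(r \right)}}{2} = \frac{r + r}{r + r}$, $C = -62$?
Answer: $\frac{100}{17} \approx 5.8824$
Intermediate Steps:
$t{\left(r \right)} = 2$ ($t{\left(r \right)} = 2 \frac{r + r}{r + r} = 2 \frac{2 r}{2 r} = 2 \cdot 2 r \frac{1}{2 r} = 2 \cdot 1 = 2$)
$V{\left(q \right)} = \frac{175 + q}{241 + q}$
$\frac{t{\left(C \right)}}{V{\left(-141 \right)}} = \frac{2}{\frac{1}{241 - 141} \left(175 - 141\right)} = \frac{2}{\frac{1}{100} \cdot 34} = \frac{2}{\frac{17}{50}} = 2 \cdot \frac{50}{17} = \frac{100}{17}$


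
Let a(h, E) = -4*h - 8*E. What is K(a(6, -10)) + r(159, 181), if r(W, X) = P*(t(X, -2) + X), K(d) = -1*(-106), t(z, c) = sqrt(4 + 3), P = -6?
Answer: -980 - 6*sqrt(7) ≈ -995.88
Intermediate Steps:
a(h, E) = -8*E - 4*h
t(z, c) = sqrt(7)
K(d) = 106
r(W, X) = -6*X - 6*sqrt(7) (r(W, X) = -6*(sqrt(7) + X) = -6*(X + sqrt(7)) = -6*X - 6*sqrt(7))
K(a(6, -10)) + r(159, 181) = 106 + (-6*181 - 6*sqrt(7)) = 106 + (-1086 - 6*sqrt(7)) = -980 - 6*sqrt(7)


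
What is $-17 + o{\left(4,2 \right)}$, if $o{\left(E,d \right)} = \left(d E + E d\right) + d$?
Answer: $1$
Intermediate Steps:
$o{\left(E,d \right)} = d + 2 E d$ ($o{\left(E,d \right)} = \left(E d + E d\right) + d = 2 E d + d = d + 2 E d$)
$-17 + o{\left(4,2 \right)} = -17 + 2 \left(1 + 2 \cdot 4\right) = -17 + 2 \left(1 + 8\right) = -17 + 2 \cdot 9 = -17 + 18 = 1$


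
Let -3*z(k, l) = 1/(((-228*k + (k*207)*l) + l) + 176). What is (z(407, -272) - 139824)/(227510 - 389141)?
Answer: 9651471848639/11156718777660 ≈ 0.86508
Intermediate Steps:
z(k, l) = -1/(3*(176 + l - 228*k + 207*k*l)) (z(k, l) = -1/(3*(((-228*k + (k*207)*l) + l) + 176)) = -1/(3*(((-228*k + (207*k)*l) + l) + 176)) = -1/(3*(((-228*k + 207*k*l) + l) + 176)) = -1/(3*((l - 228*k + 207*k*l) + 176)) = -1/(3*(176 + l - 228*k + 207*k*l)))
(z(407, -272) - 139824)/(227510 - 389141) = (-1/(528 - 684*407 + 3*(-272) + 621*407*(-272)) - 139824)/(227510 - 389141) = (-1/(528 - 278388 - 816 - 68747184) - 139824)/(-161631) = (-1/(-69025860) - 139824)*(-1/161631) = (-1*(-1/69025860) - 139824)*(-1/161631) = (1/69025860 - 139824)*(-1/161631) = -9651471848639/69025860*(-1/161631) = 9651471848639/11156718777660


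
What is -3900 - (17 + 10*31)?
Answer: -4227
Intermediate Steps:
-3900 - (17 + 10*31) = -3900 - (17 + 310) = -3900 - 1*327 = -3900 - 327 = -4227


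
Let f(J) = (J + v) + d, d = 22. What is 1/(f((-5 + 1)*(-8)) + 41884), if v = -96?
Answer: 1/41842 ≈ 2.3899e-5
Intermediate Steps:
f(J) = -74 + J (f(J) = (J - 96) + 22 = (-96 + J) + 22 = -74 + J)
1/(f((-5 + 1)*(-8)) + 41884) = 1/((-74 + (-5 + 1)*(-8)) + 41884) = 1/((-74 - 4*(-8)) + 41884) = 1/((-74 + 32) + 41884) = 1/(-42 + 41884) = 1/41842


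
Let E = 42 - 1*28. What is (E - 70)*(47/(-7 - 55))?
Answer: 1316/31 ≈ 42.452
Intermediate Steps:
E = 14 (E = 42 - 28 = 14)
(E - 70)*(47/(-7 - 55)) = (14 - 70)*(47/(-7 - 55)) = -2632/(-62) = -2632*(-1)/62 = -56*(-47/62) = 1316/31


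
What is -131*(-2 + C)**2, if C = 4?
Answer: -524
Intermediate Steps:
-131*(-2 + C)**2 = -131*(-2 + 4)**2 = -131*2**2 = -131*4 = -524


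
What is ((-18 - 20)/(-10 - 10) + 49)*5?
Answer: 509/2 ≈ 254.50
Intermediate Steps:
((-18 - 20)/(-10 - 10) + 49)*5 = (-38/(-20) + 49)*5 = (-38*(-1/20) + 49)*5 = (19/10 + 49)*5 = (509/10)*5 = 509/2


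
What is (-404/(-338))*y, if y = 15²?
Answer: 45450/169 ≈ 268.94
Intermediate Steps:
y = 225
(-404/(-338))*y = -404/(-338)*225 = -404*(-1/338)*225 = (202/169)*225 = 45450/169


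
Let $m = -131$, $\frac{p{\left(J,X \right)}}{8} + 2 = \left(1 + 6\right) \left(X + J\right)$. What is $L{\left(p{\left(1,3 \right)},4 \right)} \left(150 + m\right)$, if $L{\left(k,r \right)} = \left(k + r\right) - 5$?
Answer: $3933$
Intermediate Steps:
$p{\left(J,X \right)} = -16 + 56 J + 56 X$ ($p{\left(J,X \right)} = -16 + 8 \left(1 + 6\right) \left(X + J\right) = -16 + 8 \cdot 7 \left(J + X\right) = -16 + 8 \left(7 J + 7 X\right) = -16 + \left(56 J + 56 X\right) = -16 + 56 J + 56 X$)
$L{\left(k,r \right)} = -5 + k + r$
$L{\left(p{\left(1,3 \right)},4 \right)} \left(150 + m\right) = \left(-5 + \left(-16 + 56 \cdot 1 + 56 \cdot 3\right) + 4\right) \left(150 - 131\right) = \left(-5 + \left(-16 + 56 + 168\right) + 4\right) 19 = \left(-5 + 208 + 4\right) 19 = 207 \cdot 19 = 3933$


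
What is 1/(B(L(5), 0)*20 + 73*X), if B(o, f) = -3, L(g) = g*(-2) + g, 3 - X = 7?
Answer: -1/352 ≈ -0.0028409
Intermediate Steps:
X = -4 (X = 3 - 1*7 = 3 - 7 = -4)
L(g) = -g (L(g) = -2*g + g = -g)
1/(B(L(5), 0)*20 + 73*X) = 1/(-3*20 + 73*(-4)) = 1/(-60 - 292) = 1/(-352) = -1/352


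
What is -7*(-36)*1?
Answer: 252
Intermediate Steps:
-7*(-36)*1 = 252*1 = 252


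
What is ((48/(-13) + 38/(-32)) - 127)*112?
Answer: -192017/13 ≈ -14771.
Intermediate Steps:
((48/(-13) + 38/(-32)) - 127)*112 = ((48*(-1/13) + 38*(-1/32)) - 127)*112 = ((-48/13 - 19/16) - 127)*112 = (-1015/208 - 127)*112 = -27431/208*112 = -192017/13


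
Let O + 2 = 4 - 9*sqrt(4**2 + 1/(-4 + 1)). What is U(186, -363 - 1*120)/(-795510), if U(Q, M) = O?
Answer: -1/397755 + sqrt(141)/265170 ≈ 4.2266e-5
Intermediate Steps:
O = 2 - 3*sqrt(141) (O = -2 + (4 - 9*sqrt(4**2 + 1/(-4 + 1))) = -2 + (4 - 9*sqrt(16 + 1/(-3))) = -2 + (4 - 9*sqrt(16 - 1/3)) = -2 + (4 - 3*sqrt(141)) = 2 - 3*sqrt(141) ≈ -33.623)
U(Q, M) = 2 - 3*sqrt(141)
U(186, -363 - 1*120)/(-795510) = (2 - 3*sqrt(141))/(-795510) = (2 - 3*sqrt(141))*(-1/795510) = -1/397755 + sqrt(141)/265170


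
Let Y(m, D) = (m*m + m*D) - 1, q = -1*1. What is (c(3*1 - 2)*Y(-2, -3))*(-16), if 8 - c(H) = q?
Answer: -1296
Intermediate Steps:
q = -1
c(H) = 9 (c(H) = 8 - 1*(-1) = 8 + 1 = 9)
Y(m, D) = -1 + m² + D*m (Y(m, D) = (m² + D*m) - 1 = -1 + m² + D*m)
(c(3*1 - 2)*Y(-2, -3))*(-16) = (9*(-1 + (-2)² - 3*(-2)))*(-16) = (9*(-1 + 4 + 6))*(-16) = (9*9)*(-16) = 81*(-16) = -1296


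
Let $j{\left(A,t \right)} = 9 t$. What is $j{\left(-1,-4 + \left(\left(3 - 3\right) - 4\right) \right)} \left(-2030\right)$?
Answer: $146160$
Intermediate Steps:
$j{\left(-1,-4 + \left(\left(3 - 3\right) - 4\right) \right)} \left(-2030\right) = 9 \left(-4 + \left(\left(3 - 3\right) - 4\right)\right) \left(-2030\right) = 9 \left(-4 + \left(0 - 4\right)\right) \left(-2030\right) = 9 \left(-4 - 4\right) \left(-2030\right) = 9 \left(-8\right) \left(-2030\right) = \left(-72\right) \left(-2030\right) = 146160$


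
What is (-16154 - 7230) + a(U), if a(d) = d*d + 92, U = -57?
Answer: -20043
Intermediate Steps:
a(d) = 92 + d**2 (a(d) = d**2 + 92 = 92 + d**2)
(-16154 - 7230) + a(U) = (-16154 - 7230) + (92 + (-57)**2) = -23384 + (92 + 3249) = -23384 + 3341 = -20043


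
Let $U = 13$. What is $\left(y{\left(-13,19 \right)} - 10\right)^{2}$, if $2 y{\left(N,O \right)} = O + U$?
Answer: $36$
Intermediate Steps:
$y{\left(N,O \right)} = \frac{13}{2} + \frac{O}{2}$ ($y{\left(N,O \right)} = \frac{O + 13}{2} = \frac{13 + O}{2} = \frac{13}{2} + \frac{O}{2}$)
$\left(y{\left(-13,19 \right)} - 10\right)^{2} = \left(\left(\frac{13}{2} + \frac{1}{2} \cdot 19\right) - 10\right)^{2} = \left(\left(\frac{13}{2} + \frac{19}{2}\right) - 10\right)^{2} = \left(16 - 10\right)^{2} = 6^{2} = 36$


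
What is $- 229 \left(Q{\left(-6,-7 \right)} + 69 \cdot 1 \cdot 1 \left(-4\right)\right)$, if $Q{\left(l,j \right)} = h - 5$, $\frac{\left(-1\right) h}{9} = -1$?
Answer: $62288$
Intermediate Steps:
$h = 9$ ($h = \left(-9\right) \left(-1\right) = 9$)
$Q{\left(l,j \right)} = 4$ ($Q{\left(l,j \right)} = 9 - 5 = 4$)
$- 229 \left(Q{\left(-6,-7 \right)} + 69 \cdot 1 \cdot 1 \left(-4\right)\right) = - 229 \left(4 + 69 \cdot 1 \cdot 1 \left(-4\right)\right) = - 229 \left(4 + 69 \cdot 1 \left(-4\right)\right) = - 229 \left(4 + 69 \left(-4\right)\right) = - 229 \left(4 - 276\right) = \left(-229\right) \left(-272\right) = 62288$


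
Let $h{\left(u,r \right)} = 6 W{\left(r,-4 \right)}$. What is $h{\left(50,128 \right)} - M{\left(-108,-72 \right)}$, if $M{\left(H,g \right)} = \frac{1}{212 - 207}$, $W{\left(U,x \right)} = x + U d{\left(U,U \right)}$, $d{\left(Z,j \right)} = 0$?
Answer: $- \frac{121}{5} \approx -24.2$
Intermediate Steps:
$W{\left(U,x \right)} = x$ ($W{\left(U,x \right)} = x + U 0 = x + 0 = x$)
$M{\left(H,g \right)} = \frac{1}{5}$
$h{\left(u,r \right)} = -24$ ($h{\left(u,r \right)} = 6 \left(-4\right) = -24$)
$h{\left(50,128 \right)} - M{\left(-108,-72 \right)} = -24 - \frac{1}{5} = - \frac{121}{5}$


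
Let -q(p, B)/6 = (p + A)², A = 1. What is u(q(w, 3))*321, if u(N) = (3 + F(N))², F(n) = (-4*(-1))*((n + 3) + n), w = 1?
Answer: 10056609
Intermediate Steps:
q(p, B) = -6*(1 + p)² (q(p, B) = -6*(p + 1)² = -6*(1 + p)²)
F(n) = 12 + 8*n (F(n) = 4*((3 + n) + n) = 4*(3 + 2*n) = 12 + 8*n)
u(N) = (15 + 8*N)² (u(N) = (3 + (12 + 8*N))² = (15 + 8*N)²)
u(q(w, 3))*321 = (15 + 8*(-6*(1 + 1)²))²*321 = (15 + 8*(-6*2²))²*321 = (15 + 8*(-6*4))²*321 = (15 + 8*(-24))²*321 = (15 - 192)²*321 = (-177)²*321 = 31329*321 = 10056609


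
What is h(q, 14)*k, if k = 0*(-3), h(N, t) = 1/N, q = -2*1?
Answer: 0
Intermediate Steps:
q = -2
k = 0
h(q, 14)*k = 0/(-2) = -½*0 = 0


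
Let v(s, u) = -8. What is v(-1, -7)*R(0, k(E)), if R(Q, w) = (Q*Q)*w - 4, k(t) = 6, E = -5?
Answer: 32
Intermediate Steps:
R(Q, w) = -4 + w*Q**2 (R(Q, w) = Q**2*w - 4 = w*Q**2 - 4 = -4 + w*Q**2)
v(-1, -7)*R(0, k(E)) = -8*(-4 + 6*0**2) = -8*(-4 + 6*0) = -8*(-4 + 0) = -8*(-4) = 32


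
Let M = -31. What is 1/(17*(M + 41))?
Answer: 1/170 ≈ 0.0058824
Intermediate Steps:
1/(17*(M + 41)) = 1/(17*(-31 + 41)) = 1/(17*10) = 1/170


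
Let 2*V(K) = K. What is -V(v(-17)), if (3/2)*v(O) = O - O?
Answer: 0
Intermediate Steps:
v(O) = 0 (v(O) = 2*(O - O)/3 = (⅔)*0 = 0)
V(K) = K/2
-V(v(-17)) = -0/2 = -1*0 = 0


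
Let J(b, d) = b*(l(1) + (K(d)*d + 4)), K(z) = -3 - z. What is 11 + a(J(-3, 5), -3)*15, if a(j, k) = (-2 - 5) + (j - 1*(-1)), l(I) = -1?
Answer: 1586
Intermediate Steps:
J(b, d) = b*(3 + d*(-3 - d)) (J(b, d) = b*(-1 + ((-3 - d)*d + 4)) = b*(-1 + (d*(-3 - d) + 4)) = b*(-1 + (4 + d*(-3 - d))) = b*(3 + d*(-3 - d)))
a(j, k) = -6 + j (a(j, k) = -7 + (j + 1) = -7 + (1 + j) = -6 + j)
11 + a(J(-3, 5), -3)*15 = 11 + (-6 - 1*(-3)*(-3 + 5*(3 + 5)))*15 = 11 + (-6 - 1*(-3)*(-3 + 5*8))*15 = 11 + (-6 - 1*(-3)*(-3 + 40))*15 = 11 + (-6 - 1*(-3)*37)*15 = 11 + (-6 + 111)*15 = 11 + 105*15 = 11 + 1575 = 1586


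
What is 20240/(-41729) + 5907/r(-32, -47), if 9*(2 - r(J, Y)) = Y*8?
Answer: 2210464267/16441226 ≈ 134.45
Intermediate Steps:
r(J, Y) = 2 - 8*Y/9 (r(J, Y) = 2 - Y*8/9 = 2 - 8*Y/9)
20240/(-41729) + 5907/r(-32, -47) = 20240/(-41729) + 5907/(2 - 8/9*(-47)) = 20240*(-1/41729) + 5907/(2 + 376/9) = -20240/41729 + 5907/(394/9) = -20240/41729 + 5907*(9/394) = -20240/41729 + 53163/394 = 2210464267/16441226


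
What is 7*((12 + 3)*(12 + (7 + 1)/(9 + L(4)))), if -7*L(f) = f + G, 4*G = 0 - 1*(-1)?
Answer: 63924/47 ≈ 1360.1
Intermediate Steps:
G = ¼ (G = (0 - 1*(-1))/4 = (0 + 1)/4 = (¼)*1 = ¼ ≈ 0.25000)
L(f) = -1/28 - f/7 (L(f) = -(f + ¼)/7 = -(¼ + f)/7 = -1/28 - f/7)
7*((12 + 3)*(12 + (7 + 1)/(9 + L(4)))) = 7*((12 + 3)*(12 + (7 + 1)/(9 + (-1/28 - ⅐*4)))) = 7*(15*(12 + 8/(9 + (-1/28 - 4/7)))) = 7*(15*(12 + 8/(9 - 17/28))) = 7*(15*(12 + 8/(235/28))) = 7*(15*(12 + 8*(28/235))) = 7*(15*(12 + 224/235)) = 7*(15*(3044/235)) = 7*(9132/47) = 63924/47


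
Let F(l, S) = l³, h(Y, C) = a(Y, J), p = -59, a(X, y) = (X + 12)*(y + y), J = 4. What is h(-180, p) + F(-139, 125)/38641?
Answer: -54619123/38641 ≈ -1413.5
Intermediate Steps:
a(X, y) = 2*y*(12 + X) (a(X, y) = (12 + X)*(2*y) = 2*y*(12 + X))
h(Y, C) = 96 + 8*Y (h(Y, C) = 2*4*(12 + Y) = 96 + 8*Y)
h(-180, p) + F(-139, 125)/38641 = (96 + 8*(-180)) + (-139)³/38641 = (96 - 1440) - 2685619*1/38641 = -1344 - 2685619/38641 = -54619123/38641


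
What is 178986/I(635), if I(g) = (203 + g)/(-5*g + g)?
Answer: -227312220/419 ≈ -5.4251e+5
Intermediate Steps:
I(g) = -(203 + g)/(4*g) (I(g) = (203 + g)/((-4*g)) = (203 + g)*(-1/(4*g)) = -(203 + g)/(4*g))
178986/I(635) = 178986/(((¼)*(-203 - 1*635)/635)) = 178986/(((¼)*(1/635)*(-203 - 635))) = 178986/(((¼)*(1/635)*(-838))) = 178986/(-419/1270) = 178986*(-1270/419) = -227312220/419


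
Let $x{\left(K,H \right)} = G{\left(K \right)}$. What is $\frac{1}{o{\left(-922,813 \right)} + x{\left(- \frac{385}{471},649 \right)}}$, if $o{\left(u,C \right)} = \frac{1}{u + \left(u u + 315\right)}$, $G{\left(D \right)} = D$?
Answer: $- \frac{44455963}{36338686} \approx -1.2234$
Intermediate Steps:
$x{\left(K,H \right)} = K$
$o{\left(u,C \right)} = \frac{1}{315 + u + u^{2}}$ ($o{\left(u,C \right)} = \frac{1}{u + \left(u^{2} + 315\right)} = \frac{1}{u + \left(315 + u^{2}\right)} = \frac{1}{315 + u + u^{2}}$)
$\frac{1}{o{\left(-922,813 \right)} + x{\left(- \frac{385}{471},649 \right)}} = \frac{1}{\frac{1}{315 - 922 + \left(-922\right)^{2}} - \frac{385}{471}} = \frac{1}{\frac{1}{315 - 922 + 850084} - \frac{385}{471}} = \frac{1}{\frac{1}{849477} - \frac{385}{471}} = \frac{1}{- \frac{36338686}{44455963}} = - \frac{44455963}{36338686}$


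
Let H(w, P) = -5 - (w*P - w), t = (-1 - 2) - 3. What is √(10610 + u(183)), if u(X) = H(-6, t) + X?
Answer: 3*√1194 ≈ 103.66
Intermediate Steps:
t = -6 (t = -3 - 3 = -6)
H(w, P) = -5 + w - P*w (H(w, P) = -5 - (P*w - w) = -5 - (-w + P*w) = -5 + (w - P*w) = -5 + w - P*w)
u(X) = -47 + X (u(X) = (-5 - 6 - 1*(-6)*(-6)) + X = (-5 - 6 - 36) + X = -47 + X)
√(10610 + u(183)) = √(10610 + (-47 + 183)) = √(10610 + 136) = √10746 = 3*√1194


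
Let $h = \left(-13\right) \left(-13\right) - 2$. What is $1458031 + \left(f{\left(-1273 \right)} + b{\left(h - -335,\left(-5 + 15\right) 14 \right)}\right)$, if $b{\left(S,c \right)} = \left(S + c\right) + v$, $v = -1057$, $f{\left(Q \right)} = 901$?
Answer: $1458517$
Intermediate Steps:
$h = 167$ ($h = 169 - 2 = 167$)
$b{\left(S,c \right)} = -1057 + S + c$ ($b{\left(S,c \right)} = \left(S + c\right) - 1057 = -1057 + S + c$)
$1458031 + \left(f{\left(-1273 \right)} + b{\left(h - -335,\left(-5 + 15\right) 14 \right)}\right) = 1458031 + \left(901 + \left(-1057 + \left(167 - -335\right) + \left(-5 + 15\right) 14\right)\right) = 1458031 + \left(901 + \left(-1057 + \left(167 + 335\right) + 10 \cdot 14\right)\right) = 1458031 + \left(901 + \left(-1057 + 502 + 140\right)\right) = 1458031 + \left(901 - 415\right) = 1458031 + 486 = 1458517$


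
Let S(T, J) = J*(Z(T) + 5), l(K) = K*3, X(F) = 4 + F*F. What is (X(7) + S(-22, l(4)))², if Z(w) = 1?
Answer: 15625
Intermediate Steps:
X(F) = 4 + F²
l(K) = 3*K
S(T, J) = 6*J (S(T, J) = J*(1 + 5) = J*6 = 6*J)
(X(7) + S(-22, l(4)))² = ((4 + 7²) + 6*(3*4))² = ((4 + 49) + 6*12)² = (53 + 72)² = 125² = 15625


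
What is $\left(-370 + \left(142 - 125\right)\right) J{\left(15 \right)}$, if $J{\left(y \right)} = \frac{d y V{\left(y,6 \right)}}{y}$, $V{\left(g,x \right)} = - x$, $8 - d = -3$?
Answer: $23298$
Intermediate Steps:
$d = 11$ ($d = 8 - -3 = 8 + 3 = 11$)
$J{\left(y \right)} = -66$ ($J{\left(y \right)} = \frac{11 y \left(\left(-1\right) 6\right)}{y} = \frac{11 y \left(-6\right)}{y} = \frac{\left(-66\right) y}{y} = -66$)
$\left(-370 + \left(142 - 125\right)\right) J{\left(15 \right)} = \left(-370 + \left(142 - 125\right)\right) \left(-66\right) = \left(-370 + 17\right) \left(-66\right) = \left(-353\right) \left(-66\right) = 23298$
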